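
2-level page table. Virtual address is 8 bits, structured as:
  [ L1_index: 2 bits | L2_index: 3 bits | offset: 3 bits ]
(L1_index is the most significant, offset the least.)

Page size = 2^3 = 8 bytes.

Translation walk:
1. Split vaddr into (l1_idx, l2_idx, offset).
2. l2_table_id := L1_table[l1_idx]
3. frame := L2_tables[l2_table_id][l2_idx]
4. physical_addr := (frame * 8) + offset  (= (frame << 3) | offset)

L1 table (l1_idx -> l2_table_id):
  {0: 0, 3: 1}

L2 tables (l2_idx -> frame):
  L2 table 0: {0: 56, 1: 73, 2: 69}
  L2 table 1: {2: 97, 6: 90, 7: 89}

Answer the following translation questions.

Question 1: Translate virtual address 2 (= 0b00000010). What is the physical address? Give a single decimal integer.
Answer: 450

Derivation:
vaddr = 2 = 0b00000010
Split: l1_idx=0, l2_idx=0, offset=2
L1[0] = 0
L2[0][0] = 56
paddr = 56 * 8 + 2 = 450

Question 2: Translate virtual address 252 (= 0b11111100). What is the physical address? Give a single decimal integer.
Answer: 716

Derivation:
vaddr = 252 = 0b11111100
Split: l1_idx=3, l2_idx=7, offset=4
L1[3] = 1
L2[1][7] = 89
paddr = 89 * 8 + 4 = 716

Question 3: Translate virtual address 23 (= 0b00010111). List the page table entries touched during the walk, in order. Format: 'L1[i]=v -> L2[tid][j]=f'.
vaddr = 23 = 0b00010111
Split: l1_idx=0, l2_idx=2, offset=7

Answer: L1[0]=0 -> L2[0][2]=69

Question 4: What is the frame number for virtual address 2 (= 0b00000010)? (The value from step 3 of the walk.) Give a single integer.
Answer: 56

Derivation:
vaddr = 2: l1_idx=0, l2_idx=0
L1[0] = 0; L2[0][0] = 56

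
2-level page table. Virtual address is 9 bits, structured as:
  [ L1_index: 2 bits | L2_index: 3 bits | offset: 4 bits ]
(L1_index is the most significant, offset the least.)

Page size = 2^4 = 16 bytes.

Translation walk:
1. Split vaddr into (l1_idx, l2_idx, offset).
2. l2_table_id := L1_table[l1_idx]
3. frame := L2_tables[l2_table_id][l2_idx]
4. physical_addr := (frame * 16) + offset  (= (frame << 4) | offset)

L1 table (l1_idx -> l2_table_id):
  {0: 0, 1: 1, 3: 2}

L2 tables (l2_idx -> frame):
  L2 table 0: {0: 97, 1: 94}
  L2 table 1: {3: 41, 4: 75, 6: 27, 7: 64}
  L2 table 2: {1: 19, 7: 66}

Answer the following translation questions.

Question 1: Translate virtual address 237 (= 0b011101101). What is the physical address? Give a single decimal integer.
vaddr = 237 = 0b011101101
Split: l1_idx=1, l2_idx=6, offset=13
L1[1] = 1
L2[1][6] = 27
paddr = 27 * 16 + 13 = 445

Answer: 445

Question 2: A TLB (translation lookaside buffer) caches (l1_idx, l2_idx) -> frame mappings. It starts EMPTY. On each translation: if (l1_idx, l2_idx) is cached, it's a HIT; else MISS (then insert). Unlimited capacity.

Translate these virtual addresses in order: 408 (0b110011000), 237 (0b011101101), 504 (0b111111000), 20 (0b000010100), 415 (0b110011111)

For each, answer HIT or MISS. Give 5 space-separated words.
Answer: MISS MISS MISS MISS HIT

Derivation:
vaddr=408: (3,1) not in TLB -> MISS, insert
vaddr=237: (1,6) not in TLB -> MISS, insert
vaddr=504: (3,7) not in TLB -> MISS, insert
vaddr=20: (0,1) not in TLB -> MISS, insert
vaddr=415: (3,1) in TLB -> HIT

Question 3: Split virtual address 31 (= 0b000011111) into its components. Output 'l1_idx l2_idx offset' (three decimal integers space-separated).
Answer: 0 1 15

Derivation:
vaddr = 31 = 0b000011111
  top 2 bits -> l1_idx = 0
  next 3 bits -> l2_idx = 1
  bottom 4 bits -> offset = 15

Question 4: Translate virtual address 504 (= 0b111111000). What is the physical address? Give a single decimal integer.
vaddr = 504 = 0b111111000
Split: l1_idx=3, l2_idx=7, offset=8
L1[3] = 2
L2[2][7] = 66
paddr = 66 * 16 + 8 = 1064

Answer: 1064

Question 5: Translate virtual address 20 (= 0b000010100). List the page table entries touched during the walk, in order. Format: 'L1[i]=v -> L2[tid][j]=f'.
Answer: L1[0]=0 -> L2[0][1]=94

Derivation:
vaddr = 20 = 0b000010100
Split: l1_idx=0, l2_idx=1, offset=4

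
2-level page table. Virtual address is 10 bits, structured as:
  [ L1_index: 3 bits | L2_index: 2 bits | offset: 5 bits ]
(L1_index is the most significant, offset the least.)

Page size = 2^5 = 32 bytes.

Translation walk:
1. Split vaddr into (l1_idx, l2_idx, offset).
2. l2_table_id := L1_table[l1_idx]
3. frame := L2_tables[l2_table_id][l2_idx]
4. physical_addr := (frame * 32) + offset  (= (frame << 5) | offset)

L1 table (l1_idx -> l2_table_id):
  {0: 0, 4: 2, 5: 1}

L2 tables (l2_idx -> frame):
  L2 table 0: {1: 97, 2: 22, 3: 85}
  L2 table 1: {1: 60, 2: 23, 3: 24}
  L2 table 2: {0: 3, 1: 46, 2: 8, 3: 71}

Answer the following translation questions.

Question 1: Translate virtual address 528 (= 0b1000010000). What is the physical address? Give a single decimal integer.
Answer: 112

Derivation:
vaddr = 528 = 0b1000010000
Split: l1_idx=4, l2_idx=0, offset=16
L1[4] = 2
L2[2][0] = 3
paddr = 3 * 32 + 16 = 112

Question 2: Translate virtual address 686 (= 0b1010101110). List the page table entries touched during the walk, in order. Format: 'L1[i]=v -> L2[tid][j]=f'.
Answer: L1[5]=1 -> L2[1][1]=60

Derivation:
vaddr = 686 = 0b1010101110
Split: l1_idx=5, l2_idx=1, offset=14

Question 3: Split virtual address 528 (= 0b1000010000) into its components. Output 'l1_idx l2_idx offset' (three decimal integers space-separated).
Answer: 4 0 16

Derivation:
vaddr = 528 = 0b1000010000
  top 3 bits -> l1_idx = 4
  next 2 bits -> l2_idx = 0
  bottom 5 bits -> offset = 16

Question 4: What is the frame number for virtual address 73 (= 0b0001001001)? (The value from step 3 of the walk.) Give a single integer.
vaddr = 73: l1_idx=0, l2_idx=2
L1[0] = 0; L2[0][2] = 22

Answer: 22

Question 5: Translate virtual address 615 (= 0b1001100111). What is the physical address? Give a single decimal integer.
vaddr = 615 = 0b1001100111
Split: l1_idx=4, l2_idx=3, offset=7
L1[4] = 2
L2[2][3] = 71
paddr = 71 * 32 + 7 = 2279

Answer: 2279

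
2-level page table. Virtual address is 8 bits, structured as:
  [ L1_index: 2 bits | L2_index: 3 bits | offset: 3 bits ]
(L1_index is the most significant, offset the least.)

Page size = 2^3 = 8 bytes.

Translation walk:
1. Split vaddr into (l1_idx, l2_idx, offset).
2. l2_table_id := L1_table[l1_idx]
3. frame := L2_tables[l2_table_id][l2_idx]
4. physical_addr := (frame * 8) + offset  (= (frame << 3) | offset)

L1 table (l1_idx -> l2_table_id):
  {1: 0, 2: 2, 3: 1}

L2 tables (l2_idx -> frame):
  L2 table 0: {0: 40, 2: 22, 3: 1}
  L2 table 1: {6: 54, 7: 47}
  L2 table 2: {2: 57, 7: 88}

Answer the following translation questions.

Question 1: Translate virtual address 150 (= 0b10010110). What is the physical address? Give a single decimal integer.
vaddr = 150 = 0b10010110
Split: l1_idx=2, l2_idx=2, offset=6
L1[2] = 2
L2[2][2] = 57
paddr = 57 * 8 + 6 = 462

Answer: 462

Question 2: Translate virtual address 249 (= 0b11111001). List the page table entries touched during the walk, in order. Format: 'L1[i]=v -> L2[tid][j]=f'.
Answer: L1[3]=1 -> L2[1][7]=47

Derivation:
vaddr = 249 = 0b11111001
Split: l1_idx=3, l2_idx=7, offset=1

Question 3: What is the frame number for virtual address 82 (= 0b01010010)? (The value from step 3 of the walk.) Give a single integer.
Answer: 22

Derivation:
vaddr = 82: l1_idx=1, l2_idx=2
L1[1] = 0; L2[0][2] = 22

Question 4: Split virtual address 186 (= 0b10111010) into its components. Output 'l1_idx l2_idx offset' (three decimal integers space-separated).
Answer: 2 7 2

Derivation:
vaddr = 186 = 0b10111010
  top 2 bits -> l1_idx = 2
  next 3 bits -> l2_idx = 7
  bottom 3 bits -> offset = 2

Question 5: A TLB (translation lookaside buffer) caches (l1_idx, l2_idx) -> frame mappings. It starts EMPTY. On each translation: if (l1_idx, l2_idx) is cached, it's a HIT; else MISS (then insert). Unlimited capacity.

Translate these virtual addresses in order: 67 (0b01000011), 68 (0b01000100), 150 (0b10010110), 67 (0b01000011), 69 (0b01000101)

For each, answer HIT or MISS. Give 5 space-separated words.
vaddr=67: (1,0) not in TLB -> MISS, insert
vaddr=68: (1,0) in TLB -> HIT
vaddr=150: (2,2) not in TLB -> MISS, insert
vaddr=67: (1,0) in TLB -> HIT
vaddr=69: (1,0) in TLB -> HIT

Answer: MISS HIT MISS HIT HIT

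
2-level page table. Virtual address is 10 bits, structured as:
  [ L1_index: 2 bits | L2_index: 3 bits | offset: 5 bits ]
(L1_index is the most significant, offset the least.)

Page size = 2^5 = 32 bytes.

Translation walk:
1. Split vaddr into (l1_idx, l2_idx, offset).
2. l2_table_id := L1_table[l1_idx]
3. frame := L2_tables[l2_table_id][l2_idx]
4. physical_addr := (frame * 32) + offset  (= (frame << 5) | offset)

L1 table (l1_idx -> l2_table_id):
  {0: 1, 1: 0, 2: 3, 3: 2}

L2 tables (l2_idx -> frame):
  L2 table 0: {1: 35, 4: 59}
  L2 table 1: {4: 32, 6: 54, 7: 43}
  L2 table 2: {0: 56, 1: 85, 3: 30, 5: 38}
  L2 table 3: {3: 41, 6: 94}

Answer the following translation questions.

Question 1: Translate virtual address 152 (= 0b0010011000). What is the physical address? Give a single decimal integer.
Answer: 1048

Derivation:
vaddr = 152 = 0b0010011000
Split: l1_idx=0, l2_idx=4, offset=24
L1[0] = 1
L2[1][4] = 32
paddr = 32 * 32 + 24 = 1048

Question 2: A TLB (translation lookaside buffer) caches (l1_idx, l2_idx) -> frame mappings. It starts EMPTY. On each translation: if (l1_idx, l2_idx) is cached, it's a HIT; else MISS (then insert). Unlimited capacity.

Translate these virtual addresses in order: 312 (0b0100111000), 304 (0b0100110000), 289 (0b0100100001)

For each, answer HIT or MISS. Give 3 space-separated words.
Answer: MISS HIT HIT

Derivation:
vaddr=312: (1,1) not in TLB -> MISS, insert
vaddr=304: (1,1) in TLB -> HIT
vaddr=289: (1,1) in TLB -> HIT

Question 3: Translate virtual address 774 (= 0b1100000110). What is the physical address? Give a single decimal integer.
Answer: 1798

Derivation:
vaddr = 774 = 0b1100000110
Split: l1_idx=3, l2_idx=0, offset=6
L1[3] = 2
L2[2][0] = 56
paddr = 56 * 32 + 6 = 1798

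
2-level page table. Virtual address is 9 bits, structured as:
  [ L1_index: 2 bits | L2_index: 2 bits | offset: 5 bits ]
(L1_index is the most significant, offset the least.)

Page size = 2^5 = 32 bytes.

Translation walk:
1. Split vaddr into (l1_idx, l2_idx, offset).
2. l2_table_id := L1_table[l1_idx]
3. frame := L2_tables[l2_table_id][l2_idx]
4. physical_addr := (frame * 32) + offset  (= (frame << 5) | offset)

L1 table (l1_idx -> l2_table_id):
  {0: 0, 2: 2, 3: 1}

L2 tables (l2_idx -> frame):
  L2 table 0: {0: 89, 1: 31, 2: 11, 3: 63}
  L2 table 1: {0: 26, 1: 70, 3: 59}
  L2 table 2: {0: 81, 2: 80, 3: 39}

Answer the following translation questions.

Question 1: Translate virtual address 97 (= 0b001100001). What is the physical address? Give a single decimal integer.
vaddr = 97 = 0b001100001
Split: l1_idx=0, l2_idx=3, offset=1
L1[0] = 0
L2[0][3] = 63
paddr = 63 * 32 + 1 = 2017

Answer: 2017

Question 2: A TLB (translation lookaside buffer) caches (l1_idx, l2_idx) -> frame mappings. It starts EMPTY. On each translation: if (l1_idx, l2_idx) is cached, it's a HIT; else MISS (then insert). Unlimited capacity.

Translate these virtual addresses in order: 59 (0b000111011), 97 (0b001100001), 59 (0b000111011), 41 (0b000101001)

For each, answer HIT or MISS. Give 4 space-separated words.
Answer: MISS MISS HIT HIT

Derivation:
vaddr=59: (0,1) not in TLB -> MISS, insert
vaddr=97: (0,3) not in TLB -> MISS, insert
vaddr=59: (0,1) in TLB -> HIT
vaddr=41: (0,1) in TLB -> HIT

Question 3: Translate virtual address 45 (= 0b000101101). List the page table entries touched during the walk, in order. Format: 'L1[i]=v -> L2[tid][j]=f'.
vaddr = 45 = 0b000101101
Split: l1_idx=0, l2_idx=1, offset=13

Answer: L1[0]=0 -> L2[0][1]=31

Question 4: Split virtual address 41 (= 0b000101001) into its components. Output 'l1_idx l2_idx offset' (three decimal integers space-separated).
Answer: 0 1 9

Derivation:
vaddr = 41 = 0b000101001
  top 2 bits -> l1_idx = 0
  next 2 bits -> l2_idx = 1
  bottom 5 bits -> offset = 9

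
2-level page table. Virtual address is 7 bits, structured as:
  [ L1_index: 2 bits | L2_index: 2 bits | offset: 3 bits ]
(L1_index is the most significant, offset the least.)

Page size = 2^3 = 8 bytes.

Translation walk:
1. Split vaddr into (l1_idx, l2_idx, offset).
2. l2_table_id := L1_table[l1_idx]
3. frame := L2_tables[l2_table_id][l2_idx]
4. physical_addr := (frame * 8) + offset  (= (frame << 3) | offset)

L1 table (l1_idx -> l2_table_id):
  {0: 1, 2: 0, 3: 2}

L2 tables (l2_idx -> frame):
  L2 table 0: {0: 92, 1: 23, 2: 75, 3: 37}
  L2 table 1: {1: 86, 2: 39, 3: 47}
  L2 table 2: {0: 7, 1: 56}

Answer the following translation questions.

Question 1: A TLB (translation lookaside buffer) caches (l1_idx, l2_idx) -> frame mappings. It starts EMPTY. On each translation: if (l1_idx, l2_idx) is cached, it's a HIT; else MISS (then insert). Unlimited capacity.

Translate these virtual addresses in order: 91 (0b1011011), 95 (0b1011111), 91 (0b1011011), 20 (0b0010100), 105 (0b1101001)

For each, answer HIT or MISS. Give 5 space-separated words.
Answer: MISS HIT HIT MISS MISS

Derivation:
vaddr=91: (2,3) not in TLB -> MISS, insert
vaddr=95: (2,3) in TLB -> HIT
vaddr=91: (2,3) in TLB -> HIT
vaddr=20: (0,2) not in TLB -> MISS, insert
vaddr=105: (3,1) not in TLB -> MISS, insert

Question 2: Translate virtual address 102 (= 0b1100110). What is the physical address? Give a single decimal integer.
vaddr = 102 = 0b1100110
Split: l1_idx=3, l2_idx=0, offset=6
L1[3] = 2
L2[2][0] = 7
paddr = 7 * 8 + 6 = 62

Answer: 62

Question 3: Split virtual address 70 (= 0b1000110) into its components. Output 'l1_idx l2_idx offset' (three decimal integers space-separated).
vaddr = 70 = 0b1000110
  top 2 bits -> l1_idx = 2
  next 2 bits -> l2_idx = 0
  bottom 3 bits -> offset = 6

Answer: 2 0 6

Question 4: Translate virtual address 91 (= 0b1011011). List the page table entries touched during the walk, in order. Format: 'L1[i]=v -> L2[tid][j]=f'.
Answer: L1[2]=0 -> L2[0][3]=37

Derivation:
vaddr = 91 = 0b1011011
Split: l1_idx=2, l2_idx=3, offset=3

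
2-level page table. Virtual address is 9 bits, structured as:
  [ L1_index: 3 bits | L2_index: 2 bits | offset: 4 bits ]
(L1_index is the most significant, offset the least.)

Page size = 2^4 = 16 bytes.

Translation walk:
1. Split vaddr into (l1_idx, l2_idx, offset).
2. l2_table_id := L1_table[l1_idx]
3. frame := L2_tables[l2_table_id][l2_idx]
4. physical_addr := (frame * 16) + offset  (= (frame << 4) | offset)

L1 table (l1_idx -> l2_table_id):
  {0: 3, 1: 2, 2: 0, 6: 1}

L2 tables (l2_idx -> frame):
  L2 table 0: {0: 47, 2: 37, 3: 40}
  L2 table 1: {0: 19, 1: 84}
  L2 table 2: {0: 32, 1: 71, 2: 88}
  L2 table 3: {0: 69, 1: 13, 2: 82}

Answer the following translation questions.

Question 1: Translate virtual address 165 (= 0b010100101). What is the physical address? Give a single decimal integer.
vaddr = 165 = 0b010100101
Split: l1_idx=2, l2_idx=2, offset=5
L1[2] = 0
L2[0][2] = 37
paddr = 37 * 16 + 5 = 597

Answer: 597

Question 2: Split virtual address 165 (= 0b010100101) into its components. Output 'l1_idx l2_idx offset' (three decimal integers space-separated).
vaddr = 165 = 0b010100101
  top 3 bits -> l1_idx = 2
  next 2 bits -> l2_idx = 2
  bottom 4 bits -> offset = 5

Answer: 2 2 5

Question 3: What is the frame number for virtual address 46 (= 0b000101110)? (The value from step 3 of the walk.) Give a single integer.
vaddr = 46: l1_idx=0, l2_idx=2
L1[0] = 3; L2[3][2] = 82

Answer: 82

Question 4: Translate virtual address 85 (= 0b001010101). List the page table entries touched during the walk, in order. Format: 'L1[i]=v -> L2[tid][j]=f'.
vaddr = 85 = 0b001010101
Split: l1_idx=1, l2_idx=1, offset=5

Answer: L1[1]=2 -> L2[2][1]=71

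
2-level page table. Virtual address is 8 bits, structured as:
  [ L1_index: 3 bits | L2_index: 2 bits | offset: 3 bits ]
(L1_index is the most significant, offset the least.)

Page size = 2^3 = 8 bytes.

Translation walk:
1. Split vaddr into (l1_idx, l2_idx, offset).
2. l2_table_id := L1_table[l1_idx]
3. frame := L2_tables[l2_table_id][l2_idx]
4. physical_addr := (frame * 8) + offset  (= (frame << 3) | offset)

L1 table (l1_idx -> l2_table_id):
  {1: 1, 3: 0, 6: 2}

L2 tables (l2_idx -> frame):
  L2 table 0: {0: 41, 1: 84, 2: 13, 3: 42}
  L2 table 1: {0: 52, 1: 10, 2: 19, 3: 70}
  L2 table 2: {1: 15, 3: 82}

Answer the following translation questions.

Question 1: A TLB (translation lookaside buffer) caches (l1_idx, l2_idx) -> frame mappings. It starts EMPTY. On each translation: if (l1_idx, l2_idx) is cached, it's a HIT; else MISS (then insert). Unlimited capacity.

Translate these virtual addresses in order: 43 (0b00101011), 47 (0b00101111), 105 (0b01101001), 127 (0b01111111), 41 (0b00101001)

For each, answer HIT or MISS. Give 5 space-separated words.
vaddr=43: (1,1) not in TLB -> MISS, insert
vaddr=47: (1,1) in TLB -> HIT
vaddr=105: (3,1) not in TLB -> MISS, insert
vaddr=127: (3,3) not in TLB -> MISS, insert
vaddr=41: (1,1) in TLB -> HIT

Answer: MISS HIT MISS MISS HIT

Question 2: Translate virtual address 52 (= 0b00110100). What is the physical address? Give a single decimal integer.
vaddr = 52 = 0b00110100
Split: l1_idx=1, l2_idx=2, offset=4
L1[1] = 1
L2[1][2] = 19
paddr = 19 * 8 + 4 = 156

Answer: 156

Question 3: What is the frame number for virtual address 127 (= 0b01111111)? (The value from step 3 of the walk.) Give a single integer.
vaddr = 127: l1_idx=3, l2_idx=3
L1[3] = 0; L2[0][3] = 42

Answer: 42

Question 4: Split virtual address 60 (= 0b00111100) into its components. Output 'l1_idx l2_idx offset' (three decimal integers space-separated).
vaddr = 60 = 0b00111100
  top 3 bits -> l1_idx = 1
  next 2 bits -> l2_idx = 3
  bottom 3 bits -> offset = 4

Answer: 1 3 4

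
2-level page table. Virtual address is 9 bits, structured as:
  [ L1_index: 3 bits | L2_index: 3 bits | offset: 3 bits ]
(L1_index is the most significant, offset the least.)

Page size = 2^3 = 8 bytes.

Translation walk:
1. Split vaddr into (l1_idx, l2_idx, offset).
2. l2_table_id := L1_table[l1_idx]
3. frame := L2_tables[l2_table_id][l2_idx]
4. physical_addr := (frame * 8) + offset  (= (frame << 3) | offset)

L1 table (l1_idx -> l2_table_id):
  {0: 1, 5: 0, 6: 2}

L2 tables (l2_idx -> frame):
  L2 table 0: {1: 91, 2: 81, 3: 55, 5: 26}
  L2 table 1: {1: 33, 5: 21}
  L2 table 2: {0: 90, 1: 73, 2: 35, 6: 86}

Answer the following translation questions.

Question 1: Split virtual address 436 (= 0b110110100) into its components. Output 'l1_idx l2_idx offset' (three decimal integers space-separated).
Answer: 6 6 4

Derivation:
vaddr = 436 = 0b110110100
  top 3 bits -> l1_idx = 6
  next 3 bits -> l2_idx = 6
  bottom 3 bits -> offset = 4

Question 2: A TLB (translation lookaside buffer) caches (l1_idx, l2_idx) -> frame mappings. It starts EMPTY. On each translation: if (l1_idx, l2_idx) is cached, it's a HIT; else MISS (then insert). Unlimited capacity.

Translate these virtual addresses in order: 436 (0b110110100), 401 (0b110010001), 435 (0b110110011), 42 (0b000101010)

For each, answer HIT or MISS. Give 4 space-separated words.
vaddr=436: (6,6) not in TLB -> MISS, insert
vaddr=401: (6,2) not in TLB -> MISS, insert
vaddr=435: (6,6) in TLB -> HIT
vaddr=42: (0,5) not in TLB -> MISS, insert

Answer: MISS MISS HIT MISS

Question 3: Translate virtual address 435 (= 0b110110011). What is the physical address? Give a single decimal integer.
Answer: 691

Derivation:
vaddr = 435 = 0b110110011
Split: l1_idx=6, l2_idx=6, offset=3
L1[6] = 2
L2[2][6] = 86
paddr = 86 * 8 + 3 = 691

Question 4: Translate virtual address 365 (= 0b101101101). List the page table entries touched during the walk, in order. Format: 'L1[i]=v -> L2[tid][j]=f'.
Answer: L1[5]=0 -> L2[0][5]=26

Derivation:
vaddr = 365 = 0b101101101
Split: l1_idx=5, l2_idx=5, offset=5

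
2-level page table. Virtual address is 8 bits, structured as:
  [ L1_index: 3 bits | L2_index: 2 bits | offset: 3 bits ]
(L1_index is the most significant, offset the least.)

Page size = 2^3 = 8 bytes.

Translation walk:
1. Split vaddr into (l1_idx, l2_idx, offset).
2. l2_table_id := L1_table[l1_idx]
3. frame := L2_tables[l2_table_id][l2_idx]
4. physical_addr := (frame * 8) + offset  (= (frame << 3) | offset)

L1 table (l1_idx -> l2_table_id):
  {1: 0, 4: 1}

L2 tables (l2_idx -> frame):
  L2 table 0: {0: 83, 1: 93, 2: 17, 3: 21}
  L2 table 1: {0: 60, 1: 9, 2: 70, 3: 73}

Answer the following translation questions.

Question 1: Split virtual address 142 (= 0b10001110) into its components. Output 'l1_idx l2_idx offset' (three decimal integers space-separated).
Answer: 4 1 6

Derivation:
vaddr = 142 = 0b10001110
  top 3 bits -> l1_idx = 4
  next 2 bits -> l2_idx = 1
  bottom 3 bits -> offset = 6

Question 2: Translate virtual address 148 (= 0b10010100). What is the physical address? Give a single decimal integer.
vaddr = 148 = 0b10010100
Split: l1_idx=4, l2_idx=2, offset=4
L1[4] = 1
L2[1][2] = 70
paddr = 70 * 8 + 4 = 564

Answer: 564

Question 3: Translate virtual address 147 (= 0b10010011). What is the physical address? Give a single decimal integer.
Answer: 563

Derivation:
vaddr = 147 = 0b10010011
Split: l1_idx=4, l2_idx=2, offset=3
L1[4] = 1
L2[1][2] = 70
paddr = 70 * 8 + 3 = 563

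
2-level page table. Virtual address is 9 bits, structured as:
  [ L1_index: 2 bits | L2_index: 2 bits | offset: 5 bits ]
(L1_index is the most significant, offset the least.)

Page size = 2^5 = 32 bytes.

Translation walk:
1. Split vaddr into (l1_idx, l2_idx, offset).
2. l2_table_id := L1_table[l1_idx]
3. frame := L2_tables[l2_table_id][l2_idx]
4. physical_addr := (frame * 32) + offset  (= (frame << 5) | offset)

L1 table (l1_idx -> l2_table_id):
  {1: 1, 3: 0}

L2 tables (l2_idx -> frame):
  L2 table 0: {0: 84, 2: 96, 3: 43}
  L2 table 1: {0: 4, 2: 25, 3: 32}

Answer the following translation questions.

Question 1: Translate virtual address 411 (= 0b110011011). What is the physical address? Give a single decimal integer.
vaddr = 411 = 0b110011011
Split: l1_idx=3, l2_idx=0, offset=27
L1[3] = 0
L2[0][0] = 84
paddr = 84 * 32 + 27 = 2715

Answer: 2715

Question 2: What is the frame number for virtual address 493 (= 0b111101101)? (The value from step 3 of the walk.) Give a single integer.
vaddr = 493: l1_idx=3, l2_idx=3
L1[3] = 0; L2[0][3] = 43

Answer: 43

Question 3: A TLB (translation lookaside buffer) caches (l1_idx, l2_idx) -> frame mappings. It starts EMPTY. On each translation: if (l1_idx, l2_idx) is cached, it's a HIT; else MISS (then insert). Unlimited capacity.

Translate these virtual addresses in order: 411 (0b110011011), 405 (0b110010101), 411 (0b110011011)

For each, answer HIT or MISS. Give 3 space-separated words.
vaddr=411: (3,0) not in TLB -> MISS, insert
vaddr=405: (3,0) in TLB -> HIT
vaddr=411: (3,0) in TLB -> HIT

Answer: MISS HIT HIT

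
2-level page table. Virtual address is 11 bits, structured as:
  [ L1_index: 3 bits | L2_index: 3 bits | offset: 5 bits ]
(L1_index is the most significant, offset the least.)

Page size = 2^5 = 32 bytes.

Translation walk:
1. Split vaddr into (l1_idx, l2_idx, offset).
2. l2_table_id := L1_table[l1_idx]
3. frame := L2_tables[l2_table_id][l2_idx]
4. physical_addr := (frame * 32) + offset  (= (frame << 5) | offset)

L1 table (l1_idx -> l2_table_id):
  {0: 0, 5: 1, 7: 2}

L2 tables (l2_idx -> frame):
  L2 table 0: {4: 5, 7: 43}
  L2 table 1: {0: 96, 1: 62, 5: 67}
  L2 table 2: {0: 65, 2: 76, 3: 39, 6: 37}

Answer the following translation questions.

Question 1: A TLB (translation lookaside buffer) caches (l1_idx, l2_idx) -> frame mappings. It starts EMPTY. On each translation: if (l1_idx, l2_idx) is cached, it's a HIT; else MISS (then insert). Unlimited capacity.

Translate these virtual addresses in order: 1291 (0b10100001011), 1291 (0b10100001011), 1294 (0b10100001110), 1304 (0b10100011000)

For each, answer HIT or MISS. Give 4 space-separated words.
vaddr=1291: (5,0) not in TLB -> MISS, insert
vaddr=1291: (5,0) in TLB -> HIT
vaddr=1294: (5,0) in TLB -> HIT
vaddr=1304: (5,0) in TLB -> HIT

Answer: MISS HIT HIT HIT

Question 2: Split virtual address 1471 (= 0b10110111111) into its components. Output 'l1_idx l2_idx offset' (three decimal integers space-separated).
vaddr = 1471 = 0b10110111111
  top 3 bits -> l1_idx = 5
  next 3 bits -> l2_idx = 5
  bottom 5 bits -> offset = 31

Answer: 5 5 31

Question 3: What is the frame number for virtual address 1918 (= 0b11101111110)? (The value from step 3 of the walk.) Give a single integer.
vaddr = 1918: l1_idx=7, l2_idx=3
L1[7] = 2; L2[2][3] = 39

Answer: 39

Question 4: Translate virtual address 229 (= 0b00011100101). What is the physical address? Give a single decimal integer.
vaddr = 229 = 0b00011100101
Split: l1_idx=0, l2_idx=7, offset=5
L1[0] = 0
L2[0][7] = 43
paddr = 43 * 32 + 5 = 1381

Answer: 1381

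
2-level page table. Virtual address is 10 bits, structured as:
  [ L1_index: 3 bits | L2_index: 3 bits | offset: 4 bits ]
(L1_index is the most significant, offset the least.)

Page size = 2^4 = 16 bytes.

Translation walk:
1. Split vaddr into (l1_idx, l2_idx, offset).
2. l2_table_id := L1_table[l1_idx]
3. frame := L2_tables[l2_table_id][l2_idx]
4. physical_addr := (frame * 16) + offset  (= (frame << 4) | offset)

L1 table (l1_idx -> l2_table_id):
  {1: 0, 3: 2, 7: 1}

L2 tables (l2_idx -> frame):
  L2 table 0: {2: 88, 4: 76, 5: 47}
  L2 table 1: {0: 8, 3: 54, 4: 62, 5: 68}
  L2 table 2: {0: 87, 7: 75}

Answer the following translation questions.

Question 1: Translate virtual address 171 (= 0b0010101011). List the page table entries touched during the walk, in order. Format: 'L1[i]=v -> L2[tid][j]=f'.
Answer: L1[1]=0 -> L2[0][2]=88

Derivation:
vaddr = 171 = 0b0010101011
Split: l1_idx=1, l2_idx=2, offset=11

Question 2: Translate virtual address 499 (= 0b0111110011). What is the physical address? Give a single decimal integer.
Answer: 1203

Derivation:
vaddr = 499 = 0b0111110011
Split: l1_idx=3, l2_idx=7, offset=3
L1[3] = 2
L2[2][7] = 75
paddr = 75 * 16 + 3 = 1203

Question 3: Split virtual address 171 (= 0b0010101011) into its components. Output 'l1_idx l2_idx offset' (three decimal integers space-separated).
Answer: 1 2 11

Derivation:
vaddr = 171 = 0b0010101011
  top 3 bits -> l1_idx = 1
  next 3 bits -> l2_idx = 2
  bottom 4 bits -> offset = 11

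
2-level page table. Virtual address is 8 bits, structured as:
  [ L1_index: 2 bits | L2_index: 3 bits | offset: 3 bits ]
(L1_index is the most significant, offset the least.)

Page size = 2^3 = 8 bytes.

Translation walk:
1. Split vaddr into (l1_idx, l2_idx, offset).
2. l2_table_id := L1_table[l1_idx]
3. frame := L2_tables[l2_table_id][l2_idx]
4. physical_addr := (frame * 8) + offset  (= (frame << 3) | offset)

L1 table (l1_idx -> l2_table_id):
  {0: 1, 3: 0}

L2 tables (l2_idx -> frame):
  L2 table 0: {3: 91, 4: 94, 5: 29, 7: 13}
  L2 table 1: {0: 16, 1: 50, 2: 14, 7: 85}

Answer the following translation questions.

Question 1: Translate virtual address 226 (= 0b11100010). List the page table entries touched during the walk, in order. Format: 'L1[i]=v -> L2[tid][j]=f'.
vaddr = 226 = 0b11100010
Split: l1_idx=3, l2_idx=4, offset=2

Answer: L1[3]=0 -> L2[0][4]=94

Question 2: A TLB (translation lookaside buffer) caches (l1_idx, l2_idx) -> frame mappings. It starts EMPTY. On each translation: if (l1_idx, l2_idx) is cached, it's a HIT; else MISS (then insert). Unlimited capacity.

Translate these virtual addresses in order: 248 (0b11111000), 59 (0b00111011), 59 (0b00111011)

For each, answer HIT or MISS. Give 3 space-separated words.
vaddr=248: (3,7) not in TLB -> MISS, insert
vaddr=59: (0,7) not in TLB -> MISS, insert
vaddr=59: (0,7) in TLB -> HIT

Answer: MISS MISS HIT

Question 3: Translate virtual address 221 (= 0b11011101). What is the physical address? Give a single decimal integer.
vaddr = 221 = 0b11011101
Split: l1_idx=3, l2_idx=3, offset=5
L1[3] = 0
L2[0][3] = 91
paddr = 91 * 8 + 5 = 733

Answer: 733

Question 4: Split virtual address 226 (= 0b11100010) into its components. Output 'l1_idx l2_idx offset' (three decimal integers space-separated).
Answer: 3 4 2

Derivation:
vaddr = 226 = 0b11100010
  top 2 bits -> l1_idx = 3
  next 3 bits -> l2_idx = 4
  bottom 3 bits -> offset = 2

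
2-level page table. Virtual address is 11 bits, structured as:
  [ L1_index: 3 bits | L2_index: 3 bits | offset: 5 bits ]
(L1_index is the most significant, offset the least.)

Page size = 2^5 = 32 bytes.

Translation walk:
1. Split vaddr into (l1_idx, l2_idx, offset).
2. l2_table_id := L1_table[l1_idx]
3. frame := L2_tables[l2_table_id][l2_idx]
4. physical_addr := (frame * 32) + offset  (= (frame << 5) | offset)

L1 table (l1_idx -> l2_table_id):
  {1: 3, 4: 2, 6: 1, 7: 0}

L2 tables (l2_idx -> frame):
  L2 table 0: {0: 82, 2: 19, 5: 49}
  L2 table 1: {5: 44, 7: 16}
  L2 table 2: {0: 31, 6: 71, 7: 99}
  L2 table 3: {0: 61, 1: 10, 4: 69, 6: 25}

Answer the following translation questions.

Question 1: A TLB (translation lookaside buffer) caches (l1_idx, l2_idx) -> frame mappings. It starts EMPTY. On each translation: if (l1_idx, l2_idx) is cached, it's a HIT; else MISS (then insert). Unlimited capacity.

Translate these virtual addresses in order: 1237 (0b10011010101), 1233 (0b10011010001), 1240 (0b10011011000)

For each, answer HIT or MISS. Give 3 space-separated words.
Answer: MISS HIT HIT

Derivation:
vaddr=1237: (4,6) not in TLB -> MISS, insert
vaddr=1233: (4,6) in TLB -> HIT
vaddr=1240: (4,6) in TLB -> HIT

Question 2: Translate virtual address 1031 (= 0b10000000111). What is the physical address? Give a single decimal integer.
Answer: 999

Derivation:
vaddr = 1031 = 0b10000000111
Split: l1_idx=4, l2_idx=0, offset=7
L1[4] = 2
L2[2][0] = 31
paddr = 31 * 32 + 7 = 999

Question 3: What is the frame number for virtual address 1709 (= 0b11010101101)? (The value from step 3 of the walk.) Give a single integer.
vaddr = 1709: l1_idx=6, l2_idx=5
L1[6] = 1; L2[1][5] = 44

Answer: 44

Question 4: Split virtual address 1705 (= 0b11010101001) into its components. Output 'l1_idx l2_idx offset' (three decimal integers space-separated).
vaddr = 1705 = 0b11010101001
  top 3 bits -> l1_idx = 6
  next 3 bits -> l2_idx = 5
  bottom 5 bits -> offset = 9

Answer: 6 5 9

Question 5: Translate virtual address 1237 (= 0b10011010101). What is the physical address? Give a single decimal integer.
Answer: 2293

Derivation:
vaddr = 1237 = 0b10011010101
Split: l1_idx=4, l2_idx=6, offset=21
L1[4] = 2
L2[2][6] = 71
paddr = 71 * 32 + 21 = 2293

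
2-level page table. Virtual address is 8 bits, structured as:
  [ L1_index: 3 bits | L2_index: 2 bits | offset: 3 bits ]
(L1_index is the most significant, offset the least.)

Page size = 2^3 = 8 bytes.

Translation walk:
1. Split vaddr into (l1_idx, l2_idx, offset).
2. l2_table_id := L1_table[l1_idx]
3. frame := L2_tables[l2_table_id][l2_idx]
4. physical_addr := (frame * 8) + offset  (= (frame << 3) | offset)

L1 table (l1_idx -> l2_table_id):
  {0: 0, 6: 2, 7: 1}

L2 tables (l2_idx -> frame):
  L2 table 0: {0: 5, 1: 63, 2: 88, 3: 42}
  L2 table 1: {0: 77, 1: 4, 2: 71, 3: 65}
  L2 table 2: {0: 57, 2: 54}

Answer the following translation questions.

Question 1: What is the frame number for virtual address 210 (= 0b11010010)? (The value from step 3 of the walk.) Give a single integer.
vaddr = 210: l1_idx=6, l2_idx=2
L1[6] = 2; L2[2][2] = 54

Answer: 54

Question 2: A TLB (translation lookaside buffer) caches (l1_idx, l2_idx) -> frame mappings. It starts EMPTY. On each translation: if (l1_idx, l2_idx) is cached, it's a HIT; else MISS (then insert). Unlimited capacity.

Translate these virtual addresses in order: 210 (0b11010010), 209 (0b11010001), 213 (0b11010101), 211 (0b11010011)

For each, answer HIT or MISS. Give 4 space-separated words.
vaddr=210: (6,2) not in TLB -> MISS, insert
vaddr=209: (6,2) in TLB -> HIT
vaddr=213: (6,2) in TLB -> HIT
vaddr=211: (6,2) in TLB -> HIT

Answer: MISS HIT HIT HIT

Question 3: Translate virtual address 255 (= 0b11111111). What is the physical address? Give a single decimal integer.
vaddr = 255 = 0b11111111
Split: l1_idx=7, l2_idx=3, offset=7
L1[7] = 1
L2[1][3] = 65
paddr = 65 * 8 + 7 = 527

Answer: 527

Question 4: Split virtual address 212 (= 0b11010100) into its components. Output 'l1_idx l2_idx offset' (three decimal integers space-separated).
Answer: 6 2 4

Derivation:
vaddr = 212 = 0b11010100
  top 3 bits -> l1_idx = 6
  next 2 bits -> l2_idx = 2
  bottom 3 bits -> offset = 4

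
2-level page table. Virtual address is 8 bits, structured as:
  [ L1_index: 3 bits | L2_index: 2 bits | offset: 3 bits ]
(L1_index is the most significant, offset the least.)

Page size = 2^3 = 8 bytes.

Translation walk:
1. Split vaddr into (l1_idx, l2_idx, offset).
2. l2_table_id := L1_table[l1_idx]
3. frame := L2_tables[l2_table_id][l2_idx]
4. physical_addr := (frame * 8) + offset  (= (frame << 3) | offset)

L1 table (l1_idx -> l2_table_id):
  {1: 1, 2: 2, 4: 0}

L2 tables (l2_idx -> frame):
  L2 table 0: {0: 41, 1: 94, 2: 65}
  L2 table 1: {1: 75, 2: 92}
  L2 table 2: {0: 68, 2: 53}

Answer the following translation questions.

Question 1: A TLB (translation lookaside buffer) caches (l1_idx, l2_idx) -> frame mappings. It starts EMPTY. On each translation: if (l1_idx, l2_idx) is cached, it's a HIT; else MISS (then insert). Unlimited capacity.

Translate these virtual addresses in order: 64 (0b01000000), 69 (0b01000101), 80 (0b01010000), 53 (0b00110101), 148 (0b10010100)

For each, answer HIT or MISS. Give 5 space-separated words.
vaddr=64: (2,0) not in TLB -> MISS, insert
vaddr=69: (2,0) in TLB -> HIT
vaddr=80: (2,2) not in TLB -> MISS, insert
vaddr=53: (1,2) not in TLB -> MISS, insert
vaddr=148: (4,2) not in TLB -> MISS, insert

Answer: MISS HIT MISS MISS MISS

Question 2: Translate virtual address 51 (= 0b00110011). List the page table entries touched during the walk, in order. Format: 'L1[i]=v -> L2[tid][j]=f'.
Answer: L1[1]=1 -> L2[1][2]=92

Derivation:
vaddr = 51 = 0b00110011
Split: l1_idx=1, l2_idx=2, offset=3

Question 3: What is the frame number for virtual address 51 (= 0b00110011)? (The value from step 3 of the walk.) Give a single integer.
Answer: 92

Derivation:
vaddr = 51: l1_idx=1, l2_idx=2
L1[1] = 1; L2[1][2] = 92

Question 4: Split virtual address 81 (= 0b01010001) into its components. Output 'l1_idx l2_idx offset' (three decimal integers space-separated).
Answer: 2 2 1

Derivation:
vaddr = 81 = 0b01010001
  top 3 bits -> l1_idx = 2
  next 2 bits -> l2_idx = 2
  bottom 3 bits -> offset = 1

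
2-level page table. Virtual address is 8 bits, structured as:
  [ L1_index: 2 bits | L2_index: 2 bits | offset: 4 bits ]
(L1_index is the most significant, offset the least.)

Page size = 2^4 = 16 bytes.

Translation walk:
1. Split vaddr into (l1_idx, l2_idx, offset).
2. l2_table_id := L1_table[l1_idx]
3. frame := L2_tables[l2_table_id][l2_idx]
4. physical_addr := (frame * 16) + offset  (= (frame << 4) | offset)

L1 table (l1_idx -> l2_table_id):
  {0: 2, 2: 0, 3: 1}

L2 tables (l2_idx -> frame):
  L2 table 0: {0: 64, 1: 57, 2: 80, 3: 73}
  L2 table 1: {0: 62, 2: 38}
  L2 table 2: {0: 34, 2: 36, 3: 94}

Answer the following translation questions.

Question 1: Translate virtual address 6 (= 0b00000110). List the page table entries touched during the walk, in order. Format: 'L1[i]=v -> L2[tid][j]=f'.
vaddr = 6 = 0b00000110
Split: l1_idx=0, l2_idx=0, offset=6

Answer: L1[0]=2 -> L2[2][0]=34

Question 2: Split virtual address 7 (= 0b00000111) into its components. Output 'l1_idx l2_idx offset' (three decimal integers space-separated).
Answer: 0 0 7

Derivation:
vaddr = 7 = 0b00000111
  top 2 bits -> l1_idx = 0
  next 2 bits -> l2_idx = 0
  bottom 4 bits -> offset = 7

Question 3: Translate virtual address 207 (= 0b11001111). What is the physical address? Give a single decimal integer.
vaddr = 207 = 0b11001111
Split: l1_idx=3, l2_idx=0, offset=15
L1[3] = 1
L2[1][0] = 62
paddr = 62 * 16 + 15 = 1007

Answer: 1007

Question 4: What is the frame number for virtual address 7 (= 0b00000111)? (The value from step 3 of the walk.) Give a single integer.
vaddr = 7: l1_idx=0, l2_idx=0
L1[0] = 2; L2[2][0] = 34

Answer: 34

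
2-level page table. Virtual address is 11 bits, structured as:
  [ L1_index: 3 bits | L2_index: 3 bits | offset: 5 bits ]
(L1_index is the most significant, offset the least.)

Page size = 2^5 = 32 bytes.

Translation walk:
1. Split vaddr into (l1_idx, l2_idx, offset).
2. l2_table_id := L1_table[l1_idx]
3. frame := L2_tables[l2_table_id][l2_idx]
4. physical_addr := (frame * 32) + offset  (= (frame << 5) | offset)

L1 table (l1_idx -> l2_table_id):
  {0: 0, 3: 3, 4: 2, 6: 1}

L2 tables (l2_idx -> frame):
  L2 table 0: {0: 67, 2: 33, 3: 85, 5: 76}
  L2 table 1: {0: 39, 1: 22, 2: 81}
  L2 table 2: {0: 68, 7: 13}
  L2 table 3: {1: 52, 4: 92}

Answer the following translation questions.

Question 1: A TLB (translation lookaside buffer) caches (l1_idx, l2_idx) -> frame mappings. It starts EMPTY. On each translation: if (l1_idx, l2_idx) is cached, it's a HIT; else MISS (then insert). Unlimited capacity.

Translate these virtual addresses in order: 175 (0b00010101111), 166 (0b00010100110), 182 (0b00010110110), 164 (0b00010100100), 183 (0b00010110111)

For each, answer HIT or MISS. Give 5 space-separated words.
Answer: MISS HIT HIT HIT HIT

Derivation:
vaddr=175: (0,5) not in TLB -> MISS, insert
vaddr=166: (0,5) in TLB -> HIT
vaddr=182: (0,5) in TLB -> HIT
vaddr=164: (0,5) in TLB -> HIT
vaddr=183: (0,5) in TLB -> HIT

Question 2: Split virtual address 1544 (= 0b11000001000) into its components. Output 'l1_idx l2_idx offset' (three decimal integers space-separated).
vaddr = 1544 = 0b11000001000
  top 3 bits -> l1_idx = 6
  next 3 bits -> l2_idx = 0
  bottom 5 bits -> offset = 8

Answer: 6 0 8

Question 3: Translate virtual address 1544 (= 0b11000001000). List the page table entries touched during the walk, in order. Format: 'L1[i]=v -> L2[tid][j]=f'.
vaddr = 1544 = 0b11000001000
Split: l1_idx=6, l2_idx=0, offset=8

Answer: L1[6]=1 -> L2[1][0]=39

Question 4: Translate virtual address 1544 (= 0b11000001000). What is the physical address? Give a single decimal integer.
Answer: 1256

Derivation:
vaddr = 1544 = 0b11000001000
Split: l1_idx=6, l2_idx=0, offset=8
L1[6] = 1
L2[1][0] = 39
paddr = 39 * 32 + 8 = 1256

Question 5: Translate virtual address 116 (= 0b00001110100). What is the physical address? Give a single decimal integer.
vaddr = 116 = 0b00001110100
Split: l1_idx=0, l2_idx=3, offset=20
L1[0] = 0
L2[0][3] = 85
paddr = 85 * 32 + 20 = 2740

Answer: 2740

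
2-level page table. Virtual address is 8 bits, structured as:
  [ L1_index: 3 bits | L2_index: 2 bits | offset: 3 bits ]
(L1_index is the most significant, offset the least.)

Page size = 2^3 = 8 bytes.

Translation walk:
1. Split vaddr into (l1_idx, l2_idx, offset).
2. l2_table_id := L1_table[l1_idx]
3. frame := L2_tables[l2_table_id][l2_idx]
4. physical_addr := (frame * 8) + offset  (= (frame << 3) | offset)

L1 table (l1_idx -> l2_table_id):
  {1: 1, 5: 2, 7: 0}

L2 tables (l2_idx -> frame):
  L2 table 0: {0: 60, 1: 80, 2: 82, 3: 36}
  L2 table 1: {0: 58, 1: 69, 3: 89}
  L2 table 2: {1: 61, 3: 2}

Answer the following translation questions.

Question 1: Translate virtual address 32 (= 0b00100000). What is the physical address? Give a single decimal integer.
vaddr = 32 = 0b00100000
Split: l1_idx=1, l2_idx=0, offset=0
L1[1] = 1
L2[1][0] = 58
paddr = 58 * 8 + 0 = 464

Answer: 464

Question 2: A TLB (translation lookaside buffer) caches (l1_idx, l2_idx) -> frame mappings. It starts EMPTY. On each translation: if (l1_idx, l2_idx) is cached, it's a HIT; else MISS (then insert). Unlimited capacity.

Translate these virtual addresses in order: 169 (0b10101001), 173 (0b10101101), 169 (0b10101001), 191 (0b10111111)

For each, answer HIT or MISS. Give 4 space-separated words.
vaddr=169: (5,1) not in TLB -> MISS, insert
vaddr=173: (5,1) in TLB -> HIT
vaddr=169: (5,1) in TLB -> HIT
vaddr=191: (5,3) not in TLB -> MISS, insert

Answer: MISS HIT HIT MISS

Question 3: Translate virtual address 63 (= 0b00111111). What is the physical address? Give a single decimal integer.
vaddr = 63 = 0b00111111
Split: l1_idx=1, l2_idx=3, offset=7
L1[1] = 1
L2[1][3] = 89
paddr = 89 * 8 + 7 = 719

Answer: 719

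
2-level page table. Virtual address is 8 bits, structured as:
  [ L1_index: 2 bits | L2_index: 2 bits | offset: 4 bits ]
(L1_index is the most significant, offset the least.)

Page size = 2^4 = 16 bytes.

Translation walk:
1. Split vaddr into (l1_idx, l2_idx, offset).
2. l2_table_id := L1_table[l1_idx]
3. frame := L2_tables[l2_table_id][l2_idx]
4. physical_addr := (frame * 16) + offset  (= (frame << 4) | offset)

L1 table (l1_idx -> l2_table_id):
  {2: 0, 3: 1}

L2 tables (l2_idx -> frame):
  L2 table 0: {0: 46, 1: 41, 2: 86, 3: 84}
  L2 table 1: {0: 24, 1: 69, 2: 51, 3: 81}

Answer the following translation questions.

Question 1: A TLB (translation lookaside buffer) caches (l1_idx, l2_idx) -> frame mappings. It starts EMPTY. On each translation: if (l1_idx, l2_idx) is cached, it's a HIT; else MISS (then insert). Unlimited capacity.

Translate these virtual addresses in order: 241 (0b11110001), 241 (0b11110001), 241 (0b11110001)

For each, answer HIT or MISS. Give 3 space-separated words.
vaddr=241: (3,3) not in TLB -> MISS, insert
vaddr=241: (3,3) in TLB -> HIT
vaddr=241: (3,3) in TLB -> HIT

Answer: MISS HIT HIT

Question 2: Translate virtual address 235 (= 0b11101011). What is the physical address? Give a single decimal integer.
Answer: 827

Derivation:
vaddr = 235 = 0b11101011
Split: l1_idx=3, l2_idx=2, offset=11
L1[3] = 1
L2[1][2] = 51
paddr = 51 * 16 + 11 = 827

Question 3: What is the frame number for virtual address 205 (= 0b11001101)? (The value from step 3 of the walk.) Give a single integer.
vaddr = 205: l1_idx=3, l2_idx=0
L1[3] = 1; L2[1][0] = 24

Answer: 24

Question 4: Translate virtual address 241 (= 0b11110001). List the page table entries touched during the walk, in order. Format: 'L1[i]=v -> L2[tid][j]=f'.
vaddr = 241 = 0b11110001
Split: l1_idx=3, l2_idx=3, offset=1

Answer: L1[3]=1 -> L2[1][3]=81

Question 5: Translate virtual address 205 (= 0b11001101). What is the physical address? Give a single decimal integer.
Answer: 397

Derivation:
vaddr = 205 = 0b11001101
Split: l1_idx=3, l2_idx=0, offset=13
L1[3] = 1
L2[1][0] = 24
paddr = 24 * 16 + 13 = 397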